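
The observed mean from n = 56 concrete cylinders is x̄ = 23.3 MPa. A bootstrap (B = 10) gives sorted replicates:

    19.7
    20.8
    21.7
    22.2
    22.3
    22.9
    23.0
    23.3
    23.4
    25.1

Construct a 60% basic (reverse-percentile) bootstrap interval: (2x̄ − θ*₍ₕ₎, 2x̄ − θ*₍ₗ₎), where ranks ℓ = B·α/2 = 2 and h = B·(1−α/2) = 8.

(23.3, 25.8)

Percentile endpoints at ranks 2 and 8: θ*₍2₎ = 20.8, θ*₍8₎ = 23.3.
Basic interval reflects these around x̄:
  lower = 2 × 23.3 − 23.3 = 23.3
  upper = 2 × 23.3 − 20.8 = 25.8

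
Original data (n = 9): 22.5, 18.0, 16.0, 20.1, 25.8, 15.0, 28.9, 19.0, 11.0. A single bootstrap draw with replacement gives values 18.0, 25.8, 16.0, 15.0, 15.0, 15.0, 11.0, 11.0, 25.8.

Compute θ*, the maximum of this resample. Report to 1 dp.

θ* = 25.8

Maximum = 25.8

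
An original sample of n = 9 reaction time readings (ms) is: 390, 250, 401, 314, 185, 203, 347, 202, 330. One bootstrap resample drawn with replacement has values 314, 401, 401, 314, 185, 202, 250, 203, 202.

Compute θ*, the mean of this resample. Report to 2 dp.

θ* = 274.67

Mean = (314 + 401 + 401 + 314 + 185 + 202 + 250 + 203 + 202) / 9 = 2472.0 / 9 = 274.67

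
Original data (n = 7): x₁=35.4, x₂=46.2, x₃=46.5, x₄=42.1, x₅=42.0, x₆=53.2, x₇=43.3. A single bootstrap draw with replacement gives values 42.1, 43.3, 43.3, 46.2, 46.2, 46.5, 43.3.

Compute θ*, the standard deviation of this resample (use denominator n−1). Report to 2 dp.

θ* = 1.82

Mean = 44.4143; sum of squared deviations = 19.8086
s² = 19.8086 / 6 = 3.3014
s = √3.3014 = 1.82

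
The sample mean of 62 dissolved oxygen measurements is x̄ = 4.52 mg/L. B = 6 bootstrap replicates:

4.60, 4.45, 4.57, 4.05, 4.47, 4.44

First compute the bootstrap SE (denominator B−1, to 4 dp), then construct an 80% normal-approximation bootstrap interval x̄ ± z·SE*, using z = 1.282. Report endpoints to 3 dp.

(4.267, 4.773)

Mean of replicates = 4.4300; sum of squared deviations = 0.1950; SE* = √(0.1950/5) = 0.1975
Margin = 1.282 × 0.1975 = 0.2532
Interval: 4.52 ± 0.2532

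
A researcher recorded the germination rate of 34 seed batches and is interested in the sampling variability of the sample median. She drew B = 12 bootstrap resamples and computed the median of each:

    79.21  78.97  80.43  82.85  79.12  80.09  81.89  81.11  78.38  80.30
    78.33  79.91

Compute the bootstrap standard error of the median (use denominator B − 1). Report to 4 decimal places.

Bootstrap SE is the standard deviation of the 12 replicate medians.
Mean of replicates: (79.21 + 78.97 + 80.43 + 82.85 + 79.12 + 80.09 + 81.89 + 81.11 + 78.38 + 80.30 + 78.33 + 79.91) / 12 = 960.59000 / 12 = 80.04917
Sum of squared deviations: (−0.83917)² + (−1.07917)² + (+0.38083)² + (+2.80083)² + (−0.92917)² + (+0.04083)² + (+1.84083)² + (+1.06083)² + (−1.66917)² + (+0.25083)² + (−1.71917)² + (−0.13917)² = 21.06149
Variance = 21.06149 / 11 = 1.91468
SE* = √1.91468

SE* = 1.3837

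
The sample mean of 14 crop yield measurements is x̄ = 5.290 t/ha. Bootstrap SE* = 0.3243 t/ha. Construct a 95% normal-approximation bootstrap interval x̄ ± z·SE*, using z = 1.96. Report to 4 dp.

Margin = 1.96 × 0.3243 = 0.63563
Interval: 5.290 ± 0.63563

(4.6544, 5.9256)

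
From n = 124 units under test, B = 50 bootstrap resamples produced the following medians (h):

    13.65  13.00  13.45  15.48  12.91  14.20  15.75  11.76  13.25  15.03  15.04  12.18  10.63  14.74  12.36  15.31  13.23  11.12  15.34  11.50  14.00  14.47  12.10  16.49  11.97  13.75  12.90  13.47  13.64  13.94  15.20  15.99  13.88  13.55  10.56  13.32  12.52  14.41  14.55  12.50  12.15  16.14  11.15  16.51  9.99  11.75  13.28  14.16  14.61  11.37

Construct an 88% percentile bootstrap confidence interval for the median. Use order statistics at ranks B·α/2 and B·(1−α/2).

(10.63, 15.99)

Sorted replicates: 9.99, 10.56, 10.63, 11.12, 11.15, 11.37, 11.50, 11.75, 11.76, 11.97, 12.10, 12.15, 12.18, 12.36, 12.50, 12.52, 12.90, 12.91, 13.00, 13.23, 13.25, 13.28, 13.32, 13.45, 13.47, 13.55, 13.64, 13.65, 13.75, 13.88, 13.94, 14.00, 14.16, 14.20, 14.41, 14.47, 14.55, 14.61, 14.74, 15.03, 15.04, 15.20, 15.31, 15.34, 15.48, 15.75, 15.99, 16.14, 16.49, 16.51
α = 0.12; lower rank = 50 × 0.060 = 3; upper rank = 50 × 0.940 = 47.
The 3rd smallest replicate is 10.63; the 47th is 15.99.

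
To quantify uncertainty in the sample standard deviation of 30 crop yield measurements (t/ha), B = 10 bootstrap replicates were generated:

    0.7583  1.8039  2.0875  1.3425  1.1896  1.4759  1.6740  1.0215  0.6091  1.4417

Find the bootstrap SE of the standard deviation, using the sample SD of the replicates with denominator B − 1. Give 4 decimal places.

Bootstrap SE is the standard deviation of the 10 replicate standard deviations.
Mean of replicates: (0.7583 + 1.8039 + 2.0875 + 1.3425 + 1.1896 + 1.4759 + 1.6740 + 1.0215 + 0.6091 + 1.4417) / 10 = 13.40400 / 10 = 1.34040
Sum of squared deviations: (−0.58210)² + (+0.46350)² + (+0.74710)² + (+0.00210)² + (−0.15080)² + (+0.13550)² + (+0.33360)² + (−0.31890)² + (−0.73130)² + (+0.10130)² = 1.91098
Variance = 1.91098 / 9 = 0.21233
SE* = √0.21233

SE* = 0.4608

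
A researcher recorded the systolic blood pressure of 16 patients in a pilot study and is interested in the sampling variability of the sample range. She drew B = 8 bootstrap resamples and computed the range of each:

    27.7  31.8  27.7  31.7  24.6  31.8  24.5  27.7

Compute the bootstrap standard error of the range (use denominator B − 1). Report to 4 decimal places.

Bootstrap SE is the standard deviation of the 8 replicate ranges.
Mean of replicates: (27.7 + 31.8 + 27.7 + 31.7 + 24.6 + 31.8 + 24.5 + 27.7) / 8 = 227.50000 / 8 = 28.43750
Sum of squared deviations: (−0.73750)² + (+3.36250)² + (−0.73750)² + (+3.26250)² + (−3.83750)² + (+3.36250)² + (−3.93750)² + (−0.73750)² = 65.11875
Variance = 65.11875 / 7 = 9.30268
SE* = √9.30268

SE* = 3.0500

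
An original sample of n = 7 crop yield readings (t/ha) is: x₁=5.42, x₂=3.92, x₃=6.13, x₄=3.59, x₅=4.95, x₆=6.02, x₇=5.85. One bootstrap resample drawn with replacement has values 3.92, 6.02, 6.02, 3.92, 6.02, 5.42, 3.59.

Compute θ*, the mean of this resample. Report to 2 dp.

θ* = 4.99

Mean = (3.92 + 6.02 + 6.02 + 3.92 + 6.02 + 5.42 + 3.59) / 7 = 34.910 / 7 = 4.99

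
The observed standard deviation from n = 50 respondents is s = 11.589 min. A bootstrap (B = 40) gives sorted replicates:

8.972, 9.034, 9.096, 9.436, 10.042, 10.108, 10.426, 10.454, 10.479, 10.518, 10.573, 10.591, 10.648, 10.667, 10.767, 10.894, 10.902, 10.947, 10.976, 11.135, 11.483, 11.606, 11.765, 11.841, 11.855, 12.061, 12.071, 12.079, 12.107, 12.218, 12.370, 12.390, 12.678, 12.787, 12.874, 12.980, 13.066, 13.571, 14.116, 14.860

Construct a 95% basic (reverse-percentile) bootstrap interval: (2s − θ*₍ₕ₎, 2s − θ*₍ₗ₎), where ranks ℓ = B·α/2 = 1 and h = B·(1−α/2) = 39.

Percentile endpoints at ranks 1 and 39: θ*₍1₎ = 8.972, θ*₍39₎ = 14.116.
Basic interval reflects these around s:
  lower = 2 × 11.589 − 14.116 = 9.062
  upper = 2 × 11.589 − 8.972 = 14.206

(9.062, 14.206)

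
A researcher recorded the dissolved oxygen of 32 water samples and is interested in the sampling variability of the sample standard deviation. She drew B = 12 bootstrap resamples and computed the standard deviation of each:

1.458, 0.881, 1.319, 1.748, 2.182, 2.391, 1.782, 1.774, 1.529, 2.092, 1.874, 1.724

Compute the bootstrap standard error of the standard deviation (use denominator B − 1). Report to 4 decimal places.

Bootstrap SE is the standard deviation of the 12 replicate standard deviations.
Mean of replicates: (1.458 + 0.881 + 1.319 + 1.748 + 2.182 + 2.391 + 1.782 + 1.774 + 1.529 + 2.092 + 1.874 + 1.724) / 12 = 20.75400 / 12 = 1.72950
Sum of squared deviations: (−0.27150)² + (−0.84850)² + (−0.41050)² + (+0.01850)² + (+0.45250)² + (+0.66150)² + (+0.05250)² + (+0.04450)² + (−0.20050)² + (+0.36250)² + (+0.14450)² + (−0.00550)² = 1.80211
Variance = 1.80211 / 11 = 0.16383
SE* = √0.16383

SE* = 0.4048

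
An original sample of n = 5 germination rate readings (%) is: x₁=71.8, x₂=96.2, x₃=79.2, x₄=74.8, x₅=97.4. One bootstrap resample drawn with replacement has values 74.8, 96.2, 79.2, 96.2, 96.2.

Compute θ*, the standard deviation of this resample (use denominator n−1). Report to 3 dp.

Mean = 88.5200; sum of squared deviations = 452.0480
s² = 452.0480 / 4 = 113.0120
s = √113.0120 = 10.631

θ* = 10.631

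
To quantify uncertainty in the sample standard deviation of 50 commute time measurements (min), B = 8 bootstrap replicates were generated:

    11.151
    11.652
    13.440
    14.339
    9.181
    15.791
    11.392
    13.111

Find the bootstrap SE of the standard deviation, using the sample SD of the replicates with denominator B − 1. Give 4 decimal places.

Bootstrap SE is the standard deviation of the 8 replicate standard deviations.
Mean of replicates: (11.151 + 11.652 + 13.440 + 14.339 + 9.181 + 15.791 + 11.392 + 13.111) / 8 = 100.05700 / 8 = 12.50713
Sum of squared deviations: (−1.35613)² + (−0.85513)² + (+0.93287)² + (+1.83188)² + (−3.32613)² + (+3.28388)² + (−1.11513)² + (+0.60388)² = 30.25145
Variance = 30.25145 / 7 = 4.32164
SE* = √4.32164

SE* = 2.0789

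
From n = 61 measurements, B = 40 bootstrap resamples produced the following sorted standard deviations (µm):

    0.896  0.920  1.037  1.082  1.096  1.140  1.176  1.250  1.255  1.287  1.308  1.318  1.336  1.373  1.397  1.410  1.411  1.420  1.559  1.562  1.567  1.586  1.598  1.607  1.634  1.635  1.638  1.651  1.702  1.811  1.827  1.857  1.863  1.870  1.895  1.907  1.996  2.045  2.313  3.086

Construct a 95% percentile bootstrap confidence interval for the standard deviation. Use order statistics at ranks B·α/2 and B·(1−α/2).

α = 0.05; lower rank = 40 × 0.025 = 1; upper rank = 40 × 0.975 = 39.
The 1st smallest replicate is 0.896; the 39th is 2.313.

(0.896, 2.313)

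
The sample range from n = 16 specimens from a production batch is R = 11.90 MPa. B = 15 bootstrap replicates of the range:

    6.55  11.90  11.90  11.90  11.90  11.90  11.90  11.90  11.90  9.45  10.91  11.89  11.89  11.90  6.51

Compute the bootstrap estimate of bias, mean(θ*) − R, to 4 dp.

mean(θ*) = (6.55 + 11.90 + 11.90 + 11.90 + 11.90 + 11.90 + 11.90 + 11.90 + 11.90 + 9.45 + 10.91 + 11.89 + 11.89 + 11.90 + 6.51) / 15 = 10.95333
bias = 10.95333 − 11.90

bias = −0.9467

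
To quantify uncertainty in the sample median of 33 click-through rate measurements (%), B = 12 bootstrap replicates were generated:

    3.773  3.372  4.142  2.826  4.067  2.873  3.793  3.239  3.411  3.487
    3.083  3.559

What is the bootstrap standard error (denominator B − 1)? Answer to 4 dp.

Bootstrap SE is the standard deviation of the 12 replicate medians.
Mean of replicates: (3.773 + 3.372 + 4.142 + 2.826 + 4.067 + 2.873 + 3.793 + 3.239 + 3.411 + 3.487 + 3.083 + 3.559) / 12 = 41.62500 / 12 = 3.46875
Sum of squared deviations: (+0.30425)² + (−0.09675)² + (+0.67325)² + (−0.64275)² + (+0.59825)² + (−0.59575)² + (+0.32425)² + (−0.22975)² + (−0.05775)² + (+0.01825)² + (−0.38575)² + (+0.09025)² = 1.99968
Variance = 1.99968 / 11 = 0.18179
SE* = √0.18179

SE* = 0.4264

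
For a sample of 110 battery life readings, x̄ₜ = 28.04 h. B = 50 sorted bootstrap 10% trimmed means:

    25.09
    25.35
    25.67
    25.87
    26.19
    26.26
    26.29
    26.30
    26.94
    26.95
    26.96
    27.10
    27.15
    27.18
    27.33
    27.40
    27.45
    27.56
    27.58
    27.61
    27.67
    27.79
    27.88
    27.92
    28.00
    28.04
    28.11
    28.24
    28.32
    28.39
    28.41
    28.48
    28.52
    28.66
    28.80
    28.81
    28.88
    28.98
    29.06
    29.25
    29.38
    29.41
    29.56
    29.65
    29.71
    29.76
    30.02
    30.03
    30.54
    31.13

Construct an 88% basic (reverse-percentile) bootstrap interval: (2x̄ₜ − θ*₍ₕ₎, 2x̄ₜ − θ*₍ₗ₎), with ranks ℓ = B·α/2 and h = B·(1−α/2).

(26.06, 30.41)

Percentile endpoints at ranks 3 and 47: θ*₍3₎ = 25.67, θ*₍47₎ = 30.02.
Basic interval reflects these around x̄ₜ:
  lower = 2 × 28.04 − 30.02 = 26.06
  upper = 2 × 28.04 − 25.67 = 30.41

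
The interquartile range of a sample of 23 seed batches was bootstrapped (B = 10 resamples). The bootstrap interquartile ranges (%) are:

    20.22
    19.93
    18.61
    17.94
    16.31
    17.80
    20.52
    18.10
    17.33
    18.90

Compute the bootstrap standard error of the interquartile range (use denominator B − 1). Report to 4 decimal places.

SE* = 1.3475

Bootstrap SE is the standard deviation of the 10 replicate interquartile ranges.
Mean of replicates: (20.22 + 19.93 + 18.61 + 17.94 + 16.31 + 17.80 + 20.52 + 18.10 + 17.33 + 18.90) / 10 = 185.66000 / 10 = 18.56600
Sum of squared deviations: (+1.65400)² + (+1.36400)² + (+0.04400)² + (−0.62600)² + (−2.25600)² + (−0.76600)² + (+1.95400)² + (−0.46600)² + (−1.23600)² + (+0.33400)² = 16.34084
Variance = 16.34084 / 9 = 1.81565
SE* = √1.81565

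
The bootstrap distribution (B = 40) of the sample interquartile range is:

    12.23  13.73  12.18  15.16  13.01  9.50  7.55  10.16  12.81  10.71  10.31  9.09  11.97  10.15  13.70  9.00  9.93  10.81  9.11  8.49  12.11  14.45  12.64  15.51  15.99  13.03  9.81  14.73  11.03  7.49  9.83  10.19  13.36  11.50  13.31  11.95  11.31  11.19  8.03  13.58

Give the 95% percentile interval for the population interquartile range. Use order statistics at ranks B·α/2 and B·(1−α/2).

Sorted replicates: 7.49, 7.55, 8.03, 8.49, 9.00, 9.09, 9.11, 9.50, 9.81, 9.83, 9.93, 10.15, 10.16, 10.19, 10.31, 10.71, 10.81, 11.03, 11.19, 11.31, 11.50, 11.95, 11.97, 12.11, 12.18, 12.23, 12.64, 12.81, 13.01, 13.03, 13.31, 13.36, 13.58, 13.70, 13.73, 14.45, 14.73, 15.16, 15.51, 15.99
α = 0.05; lower rank = 40 × 0.025 = 1; upper rank = 40 × 0.975 = 39.
The 1st smallest replicate is 7.49; the 39th is 15.51.

(7.49, 15.51)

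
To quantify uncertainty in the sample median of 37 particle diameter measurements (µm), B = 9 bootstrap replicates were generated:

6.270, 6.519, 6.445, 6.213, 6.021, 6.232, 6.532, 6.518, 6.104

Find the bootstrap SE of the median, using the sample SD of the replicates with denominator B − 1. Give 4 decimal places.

Bootstrap SE is the standard deviation of the 9 replicate medians.
Mean of replicates: (6.270 + 6.519 + 6.445 + 6.213 + 6.021 + 6.232 + 6.532 + 6.518 + 6.104) / 9 = 56.85400 / 9 = 6.31711
Sum of squared deviations: (−0.04711)² + (+0.20189)² + (+0.12789)² + (−0.10411)² + (−0.29611)² + (−0.08511)² + (+0.21489)² + (+0.20089)² + (−0.21311)² = 0.29705
Variance = 0.29705 / 8 = 0.03713
SE* = √0.03713

SE* = 0.1927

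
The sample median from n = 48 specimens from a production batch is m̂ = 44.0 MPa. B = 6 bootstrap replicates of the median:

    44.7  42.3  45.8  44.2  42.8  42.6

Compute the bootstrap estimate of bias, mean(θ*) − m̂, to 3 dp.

mean(θ*) = (44.7 + 42.3 + 45.8 + 44.2 + 42.8 + 42.6) / 6 = 43.7333
bias = 43.7333 − 44.0

bias = −0.267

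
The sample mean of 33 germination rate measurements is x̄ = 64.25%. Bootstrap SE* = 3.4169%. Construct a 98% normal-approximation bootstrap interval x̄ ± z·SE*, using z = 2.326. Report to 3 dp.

(56.302, 72.198)

Margin = 2.326 × 3.4169 = 7.9477
Interval: 64.25 ± 7.9477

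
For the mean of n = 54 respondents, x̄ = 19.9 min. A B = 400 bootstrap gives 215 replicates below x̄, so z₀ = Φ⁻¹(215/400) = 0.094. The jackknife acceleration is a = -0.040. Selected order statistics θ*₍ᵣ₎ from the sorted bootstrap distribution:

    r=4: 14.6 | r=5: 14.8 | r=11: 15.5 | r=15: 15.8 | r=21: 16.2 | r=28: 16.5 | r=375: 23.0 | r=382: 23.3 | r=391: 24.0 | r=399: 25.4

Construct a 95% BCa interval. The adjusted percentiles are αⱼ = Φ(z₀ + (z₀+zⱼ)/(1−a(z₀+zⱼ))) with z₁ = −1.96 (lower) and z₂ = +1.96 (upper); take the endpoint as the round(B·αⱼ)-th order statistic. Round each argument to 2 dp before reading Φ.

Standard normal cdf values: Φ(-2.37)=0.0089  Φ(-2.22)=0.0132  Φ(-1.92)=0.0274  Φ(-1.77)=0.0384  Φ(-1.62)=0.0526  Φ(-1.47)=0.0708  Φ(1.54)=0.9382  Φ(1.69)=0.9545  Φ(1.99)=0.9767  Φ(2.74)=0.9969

(15.5, 24.0)

Lower: z₀ + z₁ = 0.094 + (-1.960) = -1.866; 1 − a(z₀+z₁) = 1 − (-0.040)(-1.866) = 0.9254; argument = 0.094 + (-1.866)/0.9254 = -1.9225 → -1.92.
α₁ = Φ(-1.92) = 0.0274; rank = round(400 × 0.0274) = 11; θ*₍11₎ = 15.5.
Upper: z₀ + z₂ = 2.054; 1 − a(z₀+z₂) = 1.0822; argument = 1.9921 → 1.99; α₂ = 0.9767; rank = 391; θ*₍391₎ = 24.0.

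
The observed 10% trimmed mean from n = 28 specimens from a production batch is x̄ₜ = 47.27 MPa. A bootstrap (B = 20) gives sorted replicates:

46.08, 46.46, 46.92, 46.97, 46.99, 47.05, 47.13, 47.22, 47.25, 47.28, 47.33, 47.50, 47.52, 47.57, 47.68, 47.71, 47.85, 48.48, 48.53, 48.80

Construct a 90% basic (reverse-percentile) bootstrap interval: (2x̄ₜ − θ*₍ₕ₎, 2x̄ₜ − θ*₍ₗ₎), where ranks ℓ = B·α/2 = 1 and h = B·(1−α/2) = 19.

(46.01, 48.46)

Percentile endpoints at ranks 1 and 19: θ*₍1₎ = 46.08, θ*₍19₎ = 48.53.
Basic interval reflects these around x̄ₜ:
  lower = 2 × 47.27 − 48.53 = 46.01
  upper = 2 × 47.27 − 46.08 = 48.46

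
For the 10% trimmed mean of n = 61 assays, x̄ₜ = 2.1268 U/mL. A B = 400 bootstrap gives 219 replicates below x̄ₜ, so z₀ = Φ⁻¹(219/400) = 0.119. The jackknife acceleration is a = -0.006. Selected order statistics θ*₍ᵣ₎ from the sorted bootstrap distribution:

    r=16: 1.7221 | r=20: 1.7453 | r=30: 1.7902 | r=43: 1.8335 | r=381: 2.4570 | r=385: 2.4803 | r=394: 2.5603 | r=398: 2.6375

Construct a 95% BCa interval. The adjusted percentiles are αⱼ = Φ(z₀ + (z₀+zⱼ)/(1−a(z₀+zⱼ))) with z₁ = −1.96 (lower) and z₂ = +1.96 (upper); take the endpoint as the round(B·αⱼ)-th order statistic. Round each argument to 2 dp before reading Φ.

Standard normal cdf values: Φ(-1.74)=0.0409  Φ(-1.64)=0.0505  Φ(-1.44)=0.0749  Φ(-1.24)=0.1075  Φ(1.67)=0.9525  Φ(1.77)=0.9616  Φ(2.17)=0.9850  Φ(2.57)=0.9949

Lower: z₀ + z₁ = 0.119 + (-1.960) = -1.841; 1 − a(z₀+z₁) = 1 − (-0.006)(-1.841) = 0.9890; argument = 0.119 + (-1.841)/0.9890 = -1.7426 → -1.74.
α₁ = Φ(-1.74) = 0.0409; rank = round(400 × 0.0409) = 16; θ*₍16₎ = 1.7221.
Upper: z₀ + z₂ = 2.079; 1 − a(z₀+z₂) = 1.0125; argument = 2.1724 → 2.17; α₂ = 0.9850; rank = 394; θ*₍394₎ = 2.5603.

(1.7221, 2.5603)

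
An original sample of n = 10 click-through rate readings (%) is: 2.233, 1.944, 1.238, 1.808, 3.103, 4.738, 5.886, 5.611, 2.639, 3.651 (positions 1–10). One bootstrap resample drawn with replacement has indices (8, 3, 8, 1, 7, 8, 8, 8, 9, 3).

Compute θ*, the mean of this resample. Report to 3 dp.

θ* = 4.129

Resample values: 5.611, 1.238, 5.611, 2.233, 5.886, 5.611, 5.611, 5.611, 2.639, 1.238.
Mean = (5.611 + 1.238 + 5.611 + 2.233 + 5.886 + 5.611 + 5.611 + 5.611 + 2.639 + 1.238) / 10 = 41.2890 / 10 = 4.129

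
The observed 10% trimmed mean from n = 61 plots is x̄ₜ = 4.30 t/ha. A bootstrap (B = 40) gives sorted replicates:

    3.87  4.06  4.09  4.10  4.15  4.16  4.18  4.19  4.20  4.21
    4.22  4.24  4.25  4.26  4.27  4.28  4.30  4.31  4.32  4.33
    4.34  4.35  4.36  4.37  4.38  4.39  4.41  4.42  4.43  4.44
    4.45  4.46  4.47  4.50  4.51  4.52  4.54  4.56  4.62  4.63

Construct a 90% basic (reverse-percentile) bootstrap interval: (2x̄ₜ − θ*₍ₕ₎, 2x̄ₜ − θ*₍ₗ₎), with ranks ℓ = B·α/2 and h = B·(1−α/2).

Percentile endpoints at ranks 2 and 38: θ*₍2₎ = 4.06, θ*₍38₎ = 4.56.
Basic interval reflects these around x̄ₜ:
  lower = 2 × 4.30 − 4.56 = 4.04
  upper = 2 × 4.30 − 4.06 = 4.54

(4.04, 4.54)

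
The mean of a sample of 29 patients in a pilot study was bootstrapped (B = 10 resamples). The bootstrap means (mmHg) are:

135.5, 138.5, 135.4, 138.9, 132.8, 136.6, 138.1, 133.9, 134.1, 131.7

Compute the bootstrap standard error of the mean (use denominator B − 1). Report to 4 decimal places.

Bootstrap SE is the standard deviation of the 10 replicate means.
Mean of replicates: (135.5 + 138.5 + 135.4 + 138.9 + 132.8 + 136.6 + 138.1 + 133.9 + 134.1 + 131.7) / 10 = 1355.50000 / 10 = 135.55000
Sum of squared deviations: (−0.05000)² + (+2.95000)² + (−0.15000)² + (+3.35000)² + (−2.75000)² + (+1.05000)² + (+2.55000)² + (−1.65000)² + (−1.45000)² + (−3.85000)² = 54.76500
Variance = 54.76500 / 9 = 6.08500
SE* = √6.08500

SE* = 2.4668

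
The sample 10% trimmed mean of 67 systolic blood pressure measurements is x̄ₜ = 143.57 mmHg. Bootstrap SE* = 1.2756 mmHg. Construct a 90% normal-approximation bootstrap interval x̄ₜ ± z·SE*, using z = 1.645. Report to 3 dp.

Margin = 1.645 × 1.2756 = 2.0984
Interval: 143.57 ± 2.0984

(141.472, 145.668)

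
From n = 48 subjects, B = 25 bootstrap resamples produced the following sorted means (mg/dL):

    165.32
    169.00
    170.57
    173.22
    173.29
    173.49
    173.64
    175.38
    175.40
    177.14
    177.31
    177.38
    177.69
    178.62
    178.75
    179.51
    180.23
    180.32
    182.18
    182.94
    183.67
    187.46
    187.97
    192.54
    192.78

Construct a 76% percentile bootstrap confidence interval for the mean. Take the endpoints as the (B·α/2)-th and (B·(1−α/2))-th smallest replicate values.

(170.57, 187.46)

α = 0.24; lower rank = 25 × 0.120 = 3; upper rank = 25 × 0.880 = 22.
The 3rd smallest replicate is 170.57; the 22nd is 187.46.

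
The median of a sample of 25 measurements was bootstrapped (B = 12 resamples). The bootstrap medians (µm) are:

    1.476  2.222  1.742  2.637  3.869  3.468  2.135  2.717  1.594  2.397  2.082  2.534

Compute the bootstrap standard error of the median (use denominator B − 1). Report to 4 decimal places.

SE* = 0.7143

Bootstrap SE is the standard deviation of the 12 replicate medians.
Mean of replicates: (1.476 + 2.222 + 1.742 + 2.637 + 3.869 + 3.468 + 2.135 + 2.717 + 1.594 + 2.397 + 2.082 + 2.534) / 12 = 28.87300 / 12 = 2.40608
Sum of squared deviations: (−0.93008)² + (−0.18408)² + (−0.66408)² + (+0.23092)² + (+1.46292)² + (+1.06192)² + (−0.27108)² + (+0.31092)² + (−0.81208)² + (−0.00908)² + (−0.32408)² + (+0.12792)² = 5.61217
Variance = 5.61217 / 11 = 0.51020
SE* = √0.51020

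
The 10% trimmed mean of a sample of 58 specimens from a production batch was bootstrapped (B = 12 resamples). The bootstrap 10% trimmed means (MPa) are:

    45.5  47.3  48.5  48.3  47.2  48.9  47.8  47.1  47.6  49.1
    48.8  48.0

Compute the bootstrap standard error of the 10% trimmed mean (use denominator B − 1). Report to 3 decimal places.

SE* = 1.004

Bootstrap SE is the standard deviation of the 12 replicate 10% trimmed means.
Mean of replicates: (45.5 + 47.3 + 48.5 + 48.3 + 47.2 + 48.9 + 47.8 + 47.1 + 47.6 + 49.1 + 48.8 + 48.0) / 12 = 574.1000 / 12 = 47.8417
Sum of squared deviations: (−2.3417)² + (−0.5417)² + (+0.6583)² + (+0.4583)² + (−0.6417)² + (+1.0583)² + (−0.0417)² + (−0.7417)² + (−0.2417)² + (+1.2583)² + (+0.9583)² + (+0.1583)² = 11.0892
Variance = 11.0892 / 11 = 1.0081
SE* = √1.0081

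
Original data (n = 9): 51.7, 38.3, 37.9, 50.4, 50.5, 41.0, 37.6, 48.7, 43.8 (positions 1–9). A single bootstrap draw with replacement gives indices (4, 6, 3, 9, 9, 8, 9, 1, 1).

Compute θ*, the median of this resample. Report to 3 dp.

Resample values: 50.4, 41.0, 37.9, 43.8, 43.8, 48.7, 43.8, 51.7, 51.7.
Sorted: 37.9, 41.0, 43.8, 43.8, 43.8, 48.7, 50.4, 51.7, 51.7
Median = middle value = 43.800

θ* = 43.800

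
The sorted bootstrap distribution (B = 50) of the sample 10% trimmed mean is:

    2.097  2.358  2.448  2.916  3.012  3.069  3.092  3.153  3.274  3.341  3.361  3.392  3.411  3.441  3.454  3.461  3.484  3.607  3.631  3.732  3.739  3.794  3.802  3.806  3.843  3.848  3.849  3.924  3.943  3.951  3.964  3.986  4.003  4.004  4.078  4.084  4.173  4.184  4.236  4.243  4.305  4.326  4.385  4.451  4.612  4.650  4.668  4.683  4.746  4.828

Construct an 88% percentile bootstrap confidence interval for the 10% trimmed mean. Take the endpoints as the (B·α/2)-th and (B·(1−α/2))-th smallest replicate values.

α = 0.12; lower rank = 50 × 0.060 = 3; upper rank = 50 × 0.940 = 47.
The 3rd smallest replicate is 2.448; the 47th is 4.668.

(2.448, 4.668)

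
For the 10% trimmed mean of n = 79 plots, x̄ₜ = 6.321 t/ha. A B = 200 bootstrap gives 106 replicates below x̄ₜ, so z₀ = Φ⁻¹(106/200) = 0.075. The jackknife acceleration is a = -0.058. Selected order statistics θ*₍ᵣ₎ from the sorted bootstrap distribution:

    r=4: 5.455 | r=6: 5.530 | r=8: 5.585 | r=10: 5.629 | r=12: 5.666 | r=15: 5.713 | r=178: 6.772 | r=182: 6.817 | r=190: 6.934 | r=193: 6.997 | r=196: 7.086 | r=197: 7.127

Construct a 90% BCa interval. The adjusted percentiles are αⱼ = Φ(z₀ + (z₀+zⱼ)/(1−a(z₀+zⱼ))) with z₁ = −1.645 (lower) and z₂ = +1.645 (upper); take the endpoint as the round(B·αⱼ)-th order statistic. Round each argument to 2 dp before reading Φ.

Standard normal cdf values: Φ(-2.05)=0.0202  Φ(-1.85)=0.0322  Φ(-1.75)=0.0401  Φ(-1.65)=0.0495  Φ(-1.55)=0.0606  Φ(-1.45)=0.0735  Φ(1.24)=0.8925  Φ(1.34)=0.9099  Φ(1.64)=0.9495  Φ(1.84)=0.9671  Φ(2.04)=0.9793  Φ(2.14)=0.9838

(5.629, 6.934)

Lower: z₀ + z₁ = 0.075 + (-1.645) = -1.570; 1 − a(z₀+z₁) = 1 − (-0.058)(-1.570) = 0.9089; argument = 0.075 + (-1.570)/0.9089 = -1.6523 → -1.65.
α₁ = Φ(-1.65) = 0.0495; rank = round(200 × 0.0495) = 10; θ*₍10₎ = 5.629.
Upper: z₀ + z₂ = 1.720; 1 − a(z₀+z₂) = 1.0998; argument = 1.6390 → 1.64; α₂ = 0.9495; rank = 190; θ*₍190₎ = 6.934.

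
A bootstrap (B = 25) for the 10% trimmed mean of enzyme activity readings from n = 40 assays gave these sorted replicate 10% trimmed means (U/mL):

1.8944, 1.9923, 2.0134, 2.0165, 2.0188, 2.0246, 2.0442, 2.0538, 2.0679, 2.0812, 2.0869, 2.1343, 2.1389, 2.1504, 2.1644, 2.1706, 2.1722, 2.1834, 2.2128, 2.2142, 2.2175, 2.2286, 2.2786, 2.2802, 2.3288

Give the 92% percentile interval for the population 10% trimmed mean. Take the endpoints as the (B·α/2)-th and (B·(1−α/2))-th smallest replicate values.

(1.8944, 2.2802)

α = 0.08; lower rank = 25 × 0.040 = 1; upper rank = 25 × 0.960 = 24.
The 1st smallest replicate is 1.8944; the 24th is 2.2802.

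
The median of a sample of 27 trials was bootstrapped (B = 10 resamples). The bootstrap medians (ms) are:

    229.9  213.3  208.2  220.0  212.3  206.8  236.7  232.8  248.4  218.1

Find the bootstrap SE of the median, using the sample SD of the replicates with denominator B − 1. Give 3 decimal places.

SE* = 13.737

Bootstrap SE is the standard deviation of the 10 replicate medians.
Mean of replicates: (229.9 + 213.3 + 208.2 + 220.0 + 212.3 + 206.8 + 236.7 + 232.8 + 248.4 + 218.1) / 10 = 2226.5000 / 10 = 222.6500
Sum of squared deviations: (+7.2500)² + (−9.3500)² + (−14.4500)² + (−2.6500)² + (−10.3500)² + (−15.8500)² + (+14.0500)² + (+10.1500)² + (+25.7500)² + (−4.5500)² = 1698.3450
Variance = 1698.3450 / 9 = 188.7050
SE* = √188.7050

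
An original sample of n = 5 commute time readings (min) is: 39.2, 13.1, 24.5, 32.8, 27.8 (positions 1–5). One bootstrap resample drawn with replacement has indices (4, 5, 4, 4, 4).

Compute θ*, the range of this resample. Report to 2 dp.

θ* = 5.00

Resample values: 32.8, 27.8, 32.8, 32.8, 32.8.
Range = 32.8 − 27.8 = 5.00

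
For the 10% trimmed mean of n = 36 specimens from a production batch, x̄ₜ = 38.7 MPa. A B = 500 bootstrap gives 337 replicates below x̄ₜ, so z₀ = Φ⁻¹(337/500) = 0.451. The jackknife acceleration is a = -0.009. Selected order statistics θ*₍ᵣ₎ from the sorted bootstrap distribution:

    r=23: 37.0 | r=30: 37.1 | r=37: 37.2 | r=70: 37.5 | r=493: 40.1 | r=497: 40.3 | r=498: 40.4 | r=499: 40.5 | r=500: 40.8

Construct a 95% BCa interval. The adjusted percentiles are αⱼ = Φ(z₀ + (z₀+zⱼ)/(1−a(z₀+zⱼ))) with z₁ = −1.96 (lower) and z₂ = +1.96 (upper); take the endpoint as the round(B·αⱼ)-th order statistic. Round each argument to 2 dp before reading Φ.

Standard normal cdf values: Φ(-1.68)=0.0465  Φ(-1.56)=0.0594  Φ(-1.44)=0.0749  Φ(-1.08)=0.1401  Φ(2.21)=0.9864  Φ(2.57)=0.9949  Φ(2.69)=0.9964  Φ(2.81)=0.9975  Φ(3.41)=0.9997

(37.5, 40.5)

Lower: z₀ + z₁ = 0.451 + (-1.960) = -1.509; 1 − a(z₀+z₁) = 1 − (-0.009)(-1.509) = 0.9864; argument = 0.451 + (-1.509)/0.9864 = -1.0788 → -1.08.
α₁ = Φ(-1.08) = 0.1401; rank = round(500 × 0.1401) = 70; θ*₍70₎ = 37.5.
Upper: z₀ + z₂ = 2.411; 1 − a(z₀+z₂) = 1.0217; argument = 2.8108 → 2.81; α₂ = 0.9975; rank = 499; θ*₍499₎ = 40.5.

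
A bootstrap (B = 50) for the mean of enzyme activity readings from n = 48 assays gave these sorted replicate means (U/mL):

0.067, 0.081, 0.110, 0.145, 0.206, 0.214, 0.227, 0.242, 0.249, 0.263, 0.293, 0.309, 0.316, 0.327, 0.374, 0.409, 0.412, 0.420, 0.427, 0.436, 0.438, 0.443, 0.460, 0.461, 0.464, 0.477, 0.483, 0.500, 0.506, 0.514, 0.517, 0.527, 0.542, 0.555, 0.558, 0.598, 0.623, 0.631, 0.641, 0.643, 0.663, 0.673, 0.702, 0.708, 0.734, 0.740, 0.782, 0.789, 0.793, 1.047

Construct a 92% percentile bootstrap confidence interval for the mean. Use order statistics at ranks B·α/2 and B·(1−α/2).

(0.081, 0.789)

α = 0.08; lower rank = 50 × 0.040 = 2; upper rank = 50 × 0.960 = 48.
The 2nd smallest replicate is 0.081; the 48th is 0.789.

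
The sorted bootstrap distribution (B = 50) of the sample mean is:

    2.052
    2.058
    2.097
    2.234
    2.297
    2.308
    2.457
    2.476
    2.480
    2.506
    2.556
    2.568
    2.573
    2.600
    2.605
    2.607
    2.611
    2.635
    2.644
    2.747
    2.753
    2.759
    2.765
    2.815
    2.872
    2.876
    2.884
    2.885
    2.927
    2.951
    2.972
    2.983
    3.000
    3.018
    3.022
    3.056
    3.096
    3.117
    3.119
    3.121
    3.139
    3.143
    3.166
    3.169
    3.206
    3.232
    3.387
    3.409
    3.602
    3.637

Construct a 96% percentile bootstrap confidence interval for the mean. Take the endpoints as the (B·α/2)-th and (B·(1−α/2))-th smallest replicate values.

α = 0.04; lower rank = 50 × 0.020 = 1; upper rank = 50 × 0.980 = 49.
The 1st smallest replicate is 2.052; the 49th is 3.602.

(2.052, 3.602)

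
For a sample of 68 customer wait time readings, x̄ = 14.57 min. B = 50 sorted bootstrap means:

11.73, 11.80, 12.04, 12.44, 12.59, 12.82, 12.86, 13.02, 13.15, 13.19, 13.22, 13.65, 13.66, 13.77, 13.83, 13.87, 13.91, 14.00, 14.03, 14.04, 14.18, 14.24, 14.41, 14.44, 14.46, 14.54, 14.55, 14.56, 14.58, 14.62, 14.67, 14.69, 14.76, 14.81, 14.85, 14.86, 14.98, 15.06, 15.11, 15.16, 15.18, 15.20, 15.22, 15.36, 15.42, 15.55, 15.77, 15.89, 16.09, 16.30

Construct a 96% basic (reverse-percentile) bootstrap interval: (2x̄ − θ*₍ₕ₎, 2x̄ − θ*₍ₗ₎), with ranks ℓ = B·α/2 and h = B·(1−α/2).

Percentile endpoints at ranks 1 and 49: θ*₍1₎ = 11.73, θ*₍49₎ = 16.09.
Basic interval reflects these around x̄:
  lower = 2 × 14.57 − 16.09 = 13.05
  upper = 2 × 14.57 − 11.73 = 17.41

(13.05, 17.41)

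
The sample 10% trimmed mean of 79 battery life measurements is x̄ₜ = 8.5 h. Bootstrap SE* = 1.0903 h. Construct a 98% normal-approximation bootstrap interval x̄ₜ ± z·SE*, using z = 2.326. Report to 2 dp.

(5.96, 11.04)

Margin = 2.326 × 1.0903 = 2.536
Interval: 8.5 ± 2.536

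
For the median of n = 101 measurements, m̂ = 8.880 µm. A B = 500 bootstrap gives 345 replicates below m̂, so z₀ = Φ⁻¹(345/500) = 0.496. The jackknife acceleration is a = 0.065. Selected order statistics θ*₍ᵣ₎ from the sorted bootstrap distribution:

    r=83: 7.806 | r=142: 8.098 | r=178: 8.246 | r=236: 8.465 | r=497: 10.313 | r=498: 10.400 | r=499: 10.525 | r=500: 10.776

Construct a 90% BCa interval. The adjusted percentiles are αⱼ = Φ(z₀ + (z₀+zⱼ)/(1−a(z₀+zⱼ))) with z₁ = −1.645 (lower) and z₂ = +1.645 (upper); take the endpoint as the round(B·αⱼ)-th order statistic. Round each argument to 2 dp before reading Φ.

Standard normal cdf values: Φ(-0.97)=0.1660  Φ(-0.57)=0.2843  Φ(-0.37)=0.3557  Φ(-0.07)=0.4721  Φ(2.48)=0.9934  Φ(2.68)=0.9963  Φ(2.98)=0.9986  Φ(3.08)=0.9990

(8.098, 10.525)

Lower: z₀ + z₁ = 0.496 + (-1.645) = -1.149; 1 − a(z₀+z₁) = 1 − (0.065)(-1.149) = 1.0747; argument = 0.496 + (-1.149)/1.0747 = -0.5732 → -0.57.
α₁ = Φ(-0.57) = 0.2843; rank = round(500 × 0.2843) = 142; θ*₍142₎ = 8.098.
Upper: z₀ + z₂ = 2.141; 1 − a(z₀+z₂) = 0.8608; argument = 2.9831 → 2.98; α₂ = 0.9986; rank = 499; θ*₍499₎ = 10.525.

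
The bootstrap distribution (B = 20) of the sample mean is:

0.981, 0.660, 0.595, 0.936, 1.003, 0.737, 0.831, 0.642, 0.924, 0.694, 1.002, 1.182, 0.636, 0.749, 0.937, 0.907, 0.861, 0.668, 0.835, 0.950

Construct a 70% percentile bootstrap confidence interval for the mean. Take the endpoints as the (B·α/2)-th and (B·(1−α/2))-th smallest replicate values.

Sorted replicates: 0.595, 0.636, 0.642, 0.660, 0.668, 0.694, 0.737, 0.749, 0.831, 0.835, 0.861, 0.907, 0.924, 0.936, 0.937, 0.950, 0.981, 1.002, 1.003, 1.182
α = 0.30; lower rank = 20 × 0.150 = 3; upper rank = 20 × 0.850 = 17.
The 3rd smallest replicate is 0.642; the 17th is 0.981.

(0.642, 0.981)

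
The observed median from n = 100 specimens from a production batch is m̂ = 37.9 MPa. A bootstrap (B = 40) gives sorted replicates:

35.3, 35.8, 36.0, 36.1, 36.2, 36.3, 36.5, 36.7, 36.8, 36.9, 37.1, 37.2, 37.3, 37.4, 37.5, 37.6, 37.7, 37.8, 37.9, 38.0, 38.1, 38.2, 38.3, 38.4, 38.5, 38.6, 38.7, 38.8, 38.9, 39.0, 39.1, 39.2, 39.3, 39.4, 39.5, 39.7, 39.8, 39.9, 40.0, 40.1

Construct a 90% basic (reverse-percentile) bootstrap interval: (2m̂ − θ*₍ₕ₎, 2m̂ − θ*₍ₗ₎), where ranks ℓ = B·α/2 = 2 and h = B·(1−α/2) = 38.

Percentile endpoints at ranks 2 and 38: θ*₍2₎ = 35.8, θ*₍38₎ = 39.9.
Basic interval reflects these around m̂:
  lower = 2 × 37.9 − 39.9 = 35.9
  upper = 2 × 37.9 − 35.8 = 40.0

(35.9, 40.0)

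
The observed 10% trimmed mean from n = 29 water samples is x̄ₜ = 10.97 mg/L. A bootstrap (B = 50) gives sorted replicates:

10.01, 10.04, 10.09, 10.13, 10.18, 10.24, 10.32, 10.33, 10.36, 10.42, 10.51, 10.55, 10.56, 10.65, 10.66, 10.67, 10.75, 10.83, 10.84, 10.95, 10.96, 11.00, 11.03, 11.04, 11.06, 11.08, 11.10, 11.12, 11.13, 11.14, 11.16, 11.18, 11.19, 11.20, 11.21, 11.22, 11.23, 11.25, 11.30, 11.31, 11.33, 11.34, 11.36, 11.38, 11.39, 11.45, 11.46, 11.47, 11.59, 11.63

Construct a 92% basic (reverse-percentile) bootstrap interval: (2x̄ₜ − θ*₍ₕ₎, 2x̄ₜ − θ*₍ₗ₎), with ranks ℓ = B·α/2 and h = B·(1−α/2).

Percentile endpoints at ranks 2 and 48: θ*₍2₎ = 10.04, θ*₍48₎ = 11.47.
Basic interval reflects these around x̄ₜ:
  lower = 2 × 10.97 − 11.47 = 10.47
  upper = 2 × 10.97 − 10.04 = 11.90

(10.47, 11.90)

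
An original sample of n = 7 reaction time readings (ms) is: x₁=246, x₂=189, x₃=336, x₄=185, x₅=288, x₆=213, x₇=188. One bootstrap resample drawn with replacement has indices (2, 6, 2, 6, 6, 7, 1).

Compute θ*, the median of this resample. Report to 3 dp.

Resample values: 189, 213, 189, 213, 213, 188, 246.
Sorted: 188, 189, 189, 213, 213, 213, 246
Median = middle value = 213.000

θ* = 213.000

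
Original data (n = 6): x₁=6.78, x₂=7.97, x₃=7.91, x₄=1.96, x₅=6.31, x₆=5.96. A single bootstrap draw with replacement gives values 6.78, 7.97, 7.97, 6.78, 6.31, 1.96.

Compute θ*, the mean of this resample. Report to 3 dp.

θ* = 6.295

Mean = (6.78 + 7.97 + 7.97 + 6.78 + 6.31 + 1.96) / 6 = 37.770 / 6 = 6.295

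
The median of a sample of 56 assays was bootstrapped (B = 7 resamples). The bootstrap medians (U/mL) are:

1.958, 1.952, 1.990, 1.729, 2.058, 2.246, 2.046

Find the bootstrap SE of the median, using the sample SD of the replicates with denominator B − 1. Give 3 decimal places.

SE* = 0.155

Bootstrap SE is the standard deviation of the 7 replicate medians.
Mean of replicates: (1.958 + 1.952 + 1.990 + 1.729 + 2.058 + 2.246 + 2.046) / 7 = 13.9790 / 7 = 1.9970
Sum of squared deviations: (−0.0390)² + (−0.0450)² + (−0.0070)² + (−0.2680)² + (+0.0610)² + (+0.2490)² + (+0.0490)² = 0.1435
Variance = 0.1435 / 6 = 0.0239
SE* = √0.0239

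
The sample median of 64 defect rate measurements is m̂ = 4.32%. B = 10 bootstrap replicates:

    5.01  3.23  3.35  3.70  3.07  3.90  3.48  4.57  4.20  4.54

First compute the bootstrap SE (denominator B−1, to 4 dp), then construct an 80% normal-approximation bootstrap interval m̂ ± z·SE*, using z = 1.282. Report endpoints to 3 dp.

(3.483, 5.157)

Mean of replicates = 3.9050; sum of squared deviations = 3.8371; SE* = √(3.8371/9) = 0.6529
Margin = 1.282 × 0.6529 = 0.8370
Interval: 4.32 ± 0.8370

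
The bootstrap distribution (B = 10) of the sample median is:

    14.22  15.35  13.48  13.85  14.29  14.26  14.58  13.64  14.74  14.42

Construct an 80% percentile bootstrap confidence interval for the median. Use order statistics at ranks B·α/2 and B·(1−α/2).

Sorted replicates: 13.48, 13.64, 13.85, 14.22, 14.26, 14.29, 14.42, 14.58, 14.74, 15.35
α = 0.20; lower rank = 10 × 0.100 = 1; upper rank = 10 × 0.900 = 9.
The 1st smallest replicate is 13.48; the 9th is 14.74.

(13.48, 14.74)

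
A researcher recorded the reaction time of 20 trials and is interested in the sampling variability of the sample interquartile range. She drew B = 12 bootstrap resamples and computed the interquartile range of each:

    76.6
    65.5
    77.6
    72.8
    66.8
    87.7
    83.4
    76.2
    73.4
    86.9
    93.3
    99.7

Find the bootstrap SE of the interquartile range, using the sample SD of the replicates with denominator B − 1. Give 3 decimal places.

SE* = 10.423

Bootstrap SE is the standard deviation of the 12 replicate interquartile ranges.
Mean of replicates: (76.6 + 65.5 + 77.6 + 72.8 + 66.8 + 87.7 + 83.4 + 76.2 + 73.4 + 86.9 + 93.3 + 99.7) / 12 = 959.9000 / 12 = 79.9917
Sum of squared deviations: (−3.3917)² + (−14.4917)² + (−2.3917)² + (−7.1917)² + (−13.1917)² + (+7.7083)² + (+3.4083)² + (−3.7917)² + (−6.5917)² + (+6.9083)² + (+13.3083)² + (+19.7083)² = 1195.0892
Variance = 1195.0892 / 11 = 108.6445
SE* = √108.6445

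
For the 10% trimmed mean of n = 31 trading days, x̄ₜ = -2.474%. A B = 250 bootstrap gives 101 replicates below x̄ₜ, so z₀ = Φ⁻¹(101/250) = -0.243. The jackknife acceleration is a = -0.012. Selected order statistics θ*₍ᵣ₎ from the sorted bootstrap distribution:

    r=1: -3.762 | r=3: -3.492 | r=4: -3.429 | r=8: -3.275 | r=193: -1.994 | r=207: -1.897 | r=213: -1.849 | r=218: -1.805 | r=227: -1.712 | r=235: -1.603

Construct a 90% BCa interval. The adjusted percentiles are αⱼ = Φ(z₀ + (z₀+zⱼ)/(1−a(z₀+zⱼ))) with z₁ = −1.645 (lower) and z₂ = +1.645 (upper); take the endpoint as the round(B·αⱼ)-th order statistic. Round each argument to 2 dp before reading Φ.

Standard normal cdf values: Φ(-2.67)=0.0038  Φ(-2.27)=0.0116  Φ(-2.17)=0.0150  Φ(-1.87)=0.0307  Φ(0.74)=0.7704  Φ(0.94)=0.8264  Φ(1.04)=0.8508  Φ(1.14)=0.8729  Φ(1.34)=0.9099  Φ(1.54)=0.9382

Lower: z₀ + z₁ = -0.243 + (-1.645) = -1.888; 1 − a(z₀+z₁) = 1 − (-0.012)(-1.888) = 0.9773; argument = -0.243 + (-1.888)/0.9773 = -2.1748 → -2.17.
α₁ = Φ(-2.17) = 0.0150; rank = round(250 × 0.0150) = 4; θ*₍4₎ = -3.429.
Upper: z₀ + z₂ = 1.402; 1 − a(z₀+z₂) = 1.0168; argument = 1.1358 → 1.14; α₂ = 0.8729; rank = 218; θ*₍218₎ = -1.805.

(-3.429, -1.805)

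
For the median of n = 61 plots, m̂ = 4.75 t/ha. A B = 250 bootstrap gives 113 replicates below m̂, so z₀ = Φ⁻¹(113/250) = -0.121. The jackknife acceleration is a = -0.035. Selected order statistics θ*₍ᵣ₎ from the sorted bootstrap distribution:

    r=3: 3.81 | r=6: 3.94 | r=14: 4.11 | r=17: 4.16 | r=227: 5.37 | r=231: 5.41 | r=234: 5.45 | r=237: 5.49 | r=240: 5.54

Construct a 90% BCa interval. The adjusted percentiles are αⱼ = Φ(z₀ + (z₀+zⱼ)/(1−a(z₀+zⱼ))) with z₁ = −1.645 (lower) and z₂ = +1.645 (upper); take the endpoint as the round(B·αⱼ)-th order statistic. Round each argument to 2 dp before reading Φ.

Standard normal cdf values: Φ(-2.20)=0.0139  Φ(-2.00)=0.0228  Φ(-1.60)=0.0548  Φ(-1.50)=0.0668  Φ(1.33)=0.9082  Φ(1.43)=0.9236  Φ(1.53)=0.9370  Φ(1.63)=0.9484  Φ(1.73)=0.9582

(3.94, 5.37)

Lower: z₀ + z₁ = -0.121 + (-1.645) = -1.766; 1 − a(z₀+z₁) = 1 − (-0.035)(-1.766) = 0.9382; argument = -0.121 + (-1.766)/0.9382 = -2.0033 → -2.00.
α₁ = Φ(-2.00) = 0.0228; rank = round(250 × 0.0228) = 6; θ*₍6₎ = 3.94.
Upper: z₀ + z₂ = 1.524; 1 − a(z₀+z₂) = 1.0533; argument = 1.3258 → 1.33; α₂ = 0.9082; rank = 227; θ*₍227₎ = 5.37.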